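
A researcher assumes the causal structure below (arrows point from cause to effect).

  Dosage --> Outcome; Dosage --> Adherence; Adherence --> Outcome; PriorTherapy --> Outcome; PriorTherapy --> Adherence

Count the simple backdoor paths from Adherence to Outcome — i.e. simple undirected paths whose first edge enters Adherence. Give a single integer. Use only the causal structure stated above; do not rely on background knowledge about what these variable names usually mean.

A backdoor path from Adherence to Outcome is any simple undirected path whose first edge points into Adherence (i.e. leaves Adherence via a parent).
Parents of Adherence: {Dosage, PriorTherapy}.
Enumerating:
  P1: Adherence <- Dosage -> Outcome
  P2: Adherence <- PriorTherapy -> Outcome
That exhausts the simple backdoor paths. Count: 2.

2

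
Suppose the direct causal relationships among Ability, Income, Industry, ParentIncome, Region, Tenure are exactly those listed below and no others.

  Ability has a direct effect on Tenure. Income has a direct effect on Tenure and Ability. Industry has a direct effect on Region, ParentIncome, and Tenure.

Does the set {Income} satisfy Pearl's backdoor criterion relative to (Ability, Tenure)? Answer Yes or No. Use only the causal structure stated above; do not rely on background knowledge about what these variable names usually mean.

Backdoor paths from Ability to Tenure (paths whose first edge points into Ability):
  P1: Ability <- Income -> Tenure
Condition 1 (no descendant of Ability in the set): holds — descendants of Ability are {Tenure}; none are in {Income}.
Condition 2 (every backdoor path blocked by {Income}):
  P1: blocked at fork node Income ∈ conditioning set.
{Income} satisfies the backdoor criterion.

Yes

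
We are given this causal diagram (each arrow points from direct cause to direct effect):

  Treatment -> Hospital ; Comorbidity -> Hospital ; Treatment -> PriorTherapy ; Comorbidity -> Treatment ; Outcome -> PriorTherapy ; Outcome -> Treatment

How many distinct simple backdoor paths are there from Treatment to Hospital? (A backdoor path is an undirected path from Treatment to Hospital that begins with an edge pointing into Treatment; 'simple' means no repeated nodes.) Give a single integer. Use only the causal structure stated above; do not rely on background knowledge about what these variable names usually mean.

1

A backdoor path from Treatment to Hospital is any simple undirected path whose first edge points into Treatment (i.e. leaves Treatment via a parent).
Parents of Treatment: {Comorbidity, Outcome}.
Enumerating:
  P1: Treatment <- Comorbidity -> Hospital
That exhausts the simple backdoor paths. Count: 1.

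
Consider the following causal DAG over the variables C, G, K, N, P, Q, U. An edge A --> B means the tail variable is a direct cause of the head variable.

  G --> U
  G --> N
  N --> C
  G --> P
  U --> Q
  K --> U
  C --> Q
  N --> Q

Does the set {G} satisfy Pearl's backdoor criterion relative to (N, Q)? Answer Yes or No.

Yes

Backdoor paths from N to Q (paths whose first edge points into N):
  P1: N <- G -> U -> Q
Condition 1 (no descendant of N in the set): holds — descendants of N are {C, Q}; none are in {G}.
Condition 2 (every backdoor path blocked by {G}):
  P1: blocked at fork node G ∈ conditioning set.
{G} satisfies the backdoor criterion.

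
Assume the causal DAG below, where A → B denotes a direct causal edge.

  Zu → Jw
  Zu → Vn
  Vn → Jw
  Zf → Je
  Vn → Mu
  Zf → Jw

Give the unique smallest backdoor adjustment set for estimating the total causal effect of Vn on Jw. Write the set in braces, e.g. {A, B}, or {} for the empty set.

Variables eligible for adjustment (non-descendants of Vn, excluding Vn and Jw): {Je, Zf, Zu}.
Backdoor paths from Vn to Jw:
  P1: Vn <- Zu -> Jw
The empty set is not sufficient: P1 (Vn <- Zu -> Jw) has no collider blocking it and no conditioned non-collider, so it is open.
Try {Zu}:
  P1: blocked at fork node Zu ∈ conditioning set.
{Zu} contains no descendant of Vn and blocks every backdoor path.
No other singleton works — e.g. {Zf} leaves P1 open — so {Zu} is the unique smallest valid adjustment set.

{Zu}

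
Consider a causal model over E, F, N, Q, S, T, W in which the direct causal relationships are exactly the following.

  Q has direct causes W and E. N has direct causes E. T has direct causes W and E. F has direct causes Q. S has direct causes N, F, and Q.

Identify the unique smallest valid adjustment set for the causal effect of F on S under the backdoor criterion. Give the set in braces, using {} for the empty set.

Variables eligible for adjustment (non-descendants of F, excluding F and S): {E, N, Q, T, W}.
Backdoor paths from F to S:
  P1: F <- Q <- E -> N -> S
  P2: F <- Q <- W -> T <- E -> N -> S
  P3: F <- Q -> S
The empty set is not sufficient: P1 (F <- Q <- E -> N -> S) has no collider blocking it and no conditioned non-collider, so it is open.
Try {Q}:
  P1: blocked at chain node Q ∈ conditioning set.
  P2: blocked at chain node Q ∈ conditioning set.
  P3: blocked at fork node Q ∈ conditioning set.
{Q} contains no descendant of F and blocks every backdoor path.
No other singleton works — e.g. {E} leaves P3 open — so {Q} is the unique smallest valid adjustment set.

{Q}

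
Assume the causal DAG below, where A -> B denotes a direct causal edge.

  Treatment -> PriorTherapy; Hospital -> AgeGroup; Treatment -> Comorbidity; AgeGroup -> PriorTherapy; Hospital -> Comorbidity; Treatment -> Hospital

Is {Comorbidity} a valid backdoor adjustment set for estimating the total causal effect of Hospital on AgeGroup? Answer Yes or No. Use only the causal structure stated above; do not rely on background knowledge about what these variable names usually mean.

Backdoor paths from Hospital to AgeGroup (paths whose first edge points into Hospital):
  P1: Hospital <- Treatment -> PriorTherapy <- AgeGroup
Condition 1 (no descendant of Hospital in the set): FAILS — Comorbidity is a descendant of Hospital.
Condition 2 (every backdoor path blocked by {Comorbidity}):
  P1: blocked at collider PriorTherapy (neither it nor any descendant is in the conditioning set).
{Comorbidity} does not satisfy the backdoor criterion.

No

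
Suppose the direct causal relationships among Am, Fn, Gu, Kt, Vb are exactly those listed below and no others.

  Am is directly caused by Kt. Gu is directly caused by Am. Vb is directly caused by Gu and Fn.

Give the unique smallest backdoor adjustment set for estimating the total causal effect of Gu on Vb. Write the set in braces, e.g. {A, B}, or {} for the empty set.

{}

Variables eligible for adjustment (non-descendants of Gu, excluding Gu and Vb): {Am, Fn, Kt}.
Backdoor paths from Gu to Vb:
  (none)
With no backdoor paths the empty set already satisfies the criterion, and it is trivially minimal.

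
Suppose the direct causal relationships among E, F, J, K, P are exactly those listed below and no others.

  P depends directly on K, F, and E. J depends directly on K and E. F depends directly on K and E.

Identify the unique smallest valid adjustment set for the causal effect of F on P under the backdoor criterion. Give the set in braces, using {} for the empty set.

{E, K}

Variables eligible for adjustment (non-descendants of F, excluding F and P): {E, J, K}.
Backdoor paths from F to P:
  P1: F <- E -> J <- K -> P
  P2: F <- E -> P
  P3: F <- K -> J <- E -> P
  P4: F <- K -> P
The empty set is not sufficient: P2 (F <- E -> P) has no collider blocking it and no conditioned non-collider, so it is open.
Try {E, K}:
  P1: blocked at fork node E ∈ conditioning set.
  P2: blocked at fork node E ∈ conditioning set.
  P3: blocked at fork node K ∈ conditioning set.
  P4: blocked at fork node K ∈ conditioning set.
{E, K} contains no descendant of F and blocks every backdoor path.
Every element of {E, K} is needed (dropping E leaves P2 open; dropping K leaves P4 open), so no proper subset is valid.
Among all size-2 subsets of the eligible variables, only {E, K} blocks every backdoor path, so it is the unique smallest valid adjustment set.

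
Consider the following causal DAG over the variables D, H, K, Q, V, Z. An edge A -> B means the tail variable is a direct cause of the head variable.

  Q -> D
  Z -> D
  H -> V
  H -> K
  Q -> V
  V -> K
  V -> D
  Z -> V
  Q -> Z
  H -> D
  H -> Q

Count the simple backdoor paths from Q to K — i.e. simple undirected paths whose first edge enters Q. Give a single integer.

4

A backdoor path from Q to K is any simple undirected path whose first edge points into Q (i.e. leaves Q via a parent).
Parents of Q: {H}.
Enumerating:
  P1: Q <- H -> V -> K
  P2: Q <- H -> D <- Z -> V -> K
  P3: Q <- H -> D <- V -> K
  P4: Q <- H -> K
That exhausts the simple backdoor paths. Count: 4.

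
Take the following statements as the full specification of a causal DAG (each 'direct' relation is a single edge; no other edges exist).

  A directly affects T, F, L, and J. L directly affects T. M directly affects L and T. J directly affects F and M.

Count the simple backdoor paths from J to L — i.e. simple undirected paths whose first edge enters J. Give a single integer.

3

A backdoor path from J to L is any simple undirected path whose first edge points into J (i.e. leaves J via a parent).
Parents of J: {A}.
Enumerating:
  P1: J <- A -> L
  P2: J <- A -> T <- M -> L
  P3: J <- A -> T <- L
That exhausts the simple backdoor paths. Count: 3.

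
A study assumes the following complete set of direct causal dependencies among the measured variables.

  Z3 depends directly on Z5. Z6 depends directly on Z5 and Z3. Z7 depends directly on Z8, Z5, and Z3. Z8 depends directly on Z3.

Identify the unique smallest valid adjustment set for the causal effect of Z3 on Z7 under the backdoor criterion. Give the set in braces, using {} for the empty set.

Variables eligible for adjustment (non-descendants of Z3, excluding Z3 and Z7): {Z5}.
Backdoor paths from Z3 to Z7:
  P1: Z3 <- Z5 -> Z7
The empty set is not sufficient: P1 (Z3 <- Z5 -> Z7) has no collider blocking it and no conditioned non-collider, so it is open.
Try {Z5}:
  P1: blocked at fork node Z5 ∈ conditioning set.
{Z5} contains no descendant of Z3 and blocks every backdoor path.
{Z5} is the unique smallest valid adjustment set.

{Z5}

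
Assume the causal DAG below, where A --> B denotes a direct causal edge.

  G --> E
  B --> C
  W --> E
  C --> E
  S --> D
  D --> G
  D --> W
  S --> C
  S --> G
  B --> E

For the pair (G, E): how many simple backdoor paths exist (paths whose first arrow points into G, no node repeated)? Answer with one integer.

A backdoor path from G to E is any simple undirected path whose first edge points into G (i.e. leaves G via a parent).
Parents of G: {D, S}.
Enumerating:
  P1: G <- S -> D -> W -> E
  P2: G <- S -> C <- B -> E
  P3: G <- S -> C -> E
  P4: G <- D <- S -> C <- B -> E
  P5: G <- D <- S -> C -> E
  P6: G <- D -> W -> E
That exhausts the simple backdoor paths. Count: 6.

6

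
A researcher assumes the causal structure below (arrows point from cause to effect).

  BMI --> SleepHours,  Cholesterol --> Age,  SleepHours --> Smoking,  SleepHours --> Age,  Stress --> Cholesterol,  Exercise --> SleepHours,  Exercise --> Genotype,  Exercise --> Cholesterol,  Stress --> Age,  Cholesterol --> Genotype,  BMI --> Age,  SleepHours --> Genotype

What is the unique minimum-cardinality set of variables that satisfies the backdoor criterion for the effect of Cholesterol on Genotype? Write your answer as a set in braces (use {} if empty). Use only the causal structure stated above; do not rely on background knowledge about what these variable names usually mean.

{Exercise}

Variables eligible for adjustment (non-descendants of Cholesterol, excluding Cholesterol and Genotype): {BMI, Exercise, SleepHours, Smoking, Stress}.
Backdoor paths from Cholesterol to Genotype:
  P1: Cholesterol <- Exercise -> SleepHours -> Genotype
  P2: Cholesterol <- Exercise -> Genotype
  P3: Cholesterol <- Stress -> Age <- BMI -> SleepHours <- Exercise -> Genotype
  P4: Cholesterol <- Stress -> Age <- BMI -> SleepHours -> Genotype
  P5: Cholesterol <- Stress -> Age <- SleepHours <- Exercise -> Genotype
  P6: Cholesterol <- Stress -> Age <- SleepHours -> Genotype
The empty set is not sufficient: P1 (Cholesterol <- Exercise -> SleepHours -> Genotype) has no collider blocking it and no conditioned non-collider, so it is open.
Try {Exercise}:
  P1: blocked at fork node Exercise ∈ conditioning set.
  P2: blocked at fork node Exercise ∈ conditioning set.
  P3: blocked at collider Age (neither it nor any descendant is in the conditioning set).
  P4: blocked at collider Age (neither it nor any descendant is in the conditioning set).
  P5: blocked at collider Age (neither it nor any descendant is in the conditioning set).
  P6: blocked at collider Age (neither it nor any descendant is in the conditioning set).
{Exercise} contains no descendant of Cholesterol and blocks every backdoor path.
No other singleton works — e.g. {BMI} leaves P1 open — so {Exercise} is the unique smallest valid adjustment set.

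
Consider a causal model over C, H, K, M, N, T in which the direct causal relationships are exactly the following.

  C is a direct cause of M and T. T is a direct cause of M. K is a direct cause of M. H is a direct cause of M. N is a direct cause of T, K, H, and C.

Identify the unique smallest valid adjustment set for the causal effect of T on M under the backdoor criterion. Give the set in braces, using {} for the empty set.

Variables eligible for adjustment (non-descendants of T, excluding T and M): {C, H, K, N}.
Backdoor paths from T to M:
  P1: T <- N -> H -> M
  P2: T <- N -> C -> M
  P3: T <- N -> K -> M
  P4: T <- C <- N -> H -> M
  P5: T <- C <- N -> K -> M
  P6: T <- C -> M
The empty set is not sufficient: P1 (T <- N -> H -> M) has no collider blocking it and no conditioned non-collider, so it is open.
Try {C, N}:
  P1: blocked at fork node N ∈ conditioning set.
  P2: blocked at fork node N ∈ conditioning set.
  P3: blocked at fork node N ∈ conditioning set.
  P4: blocked at chain node C ∈ conditioning set.
  P5: blocked at chain node C ∈ conditioning set.
  P6: blocked at fork node C ∈ conditioning set.
{C, N} contains no descendant of T and blocks every backdoor path.
Every element of {C, N} is needed (dropping C leaves P6 open; dropping N leaves P1 open), so no proper subset is valid.
Among all size-2 subsets of the eligible variables, only {C, N} blocks every backdoor path, so it is the unique smallest valid adjustment set.

{C, N}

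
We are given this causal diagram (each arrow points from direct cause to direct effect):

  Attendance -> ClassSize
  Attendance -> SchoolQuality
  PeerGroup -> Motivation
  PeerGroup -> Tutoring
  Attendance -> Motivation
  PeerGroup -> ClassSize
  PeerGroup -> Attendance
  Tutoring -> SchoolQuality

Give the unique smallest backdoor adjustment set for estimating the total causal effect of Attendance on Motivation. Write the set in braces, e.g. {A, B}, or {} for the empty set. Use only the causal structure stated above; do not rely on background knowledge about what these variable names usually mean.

{PeerGroup}

Variables eligible for adjustment (non-descendants of Attendance, excluding Attendance and Motivation): {PeerGroup, Tutoring}.
Backdoor paths from Attendance to Motivation:
  P1: Attendance <- PeerGroup -> Motivation
The empty set is not sufficient: P1 (Attendance <- PeerGroup -> Motivation) has no collider blocking it and no conditioned non-collider, so it is open.
Try {PeerGroup}:
  P1: blocked at fork node PeerGroup ∈ conditioning set.
{PeerGroup} contains no descendant of Attendance and blocks every backdoor path.
No other singleton works — e.g. {Tutoring} leaves P1 open — so {PeerGroup} is the unique smallest valid adjustment set.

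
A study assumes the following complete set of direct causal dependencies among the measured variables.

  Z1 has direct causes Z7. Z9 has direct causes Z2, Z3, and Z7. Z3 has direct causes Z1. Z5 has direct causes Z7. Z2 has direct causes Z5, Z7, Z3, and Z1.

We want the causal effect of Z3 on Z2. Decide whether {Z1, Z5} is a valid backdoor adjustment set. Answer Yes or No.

Yes

Backdoor paths from Z3 to Z2 (paths whose first edge points into Z3):
  P1: Z3 <- Z1 <- Z7 -> Z5 -> Z2
  P2: Z3 <- Z1 <- Z7 -> Z2
  P3: Z3 <- Z1 <- Z7 -> Z9 <- Z2
  P4: Z3 <- Z1 -> Z2
Condition 1 (no descendant of Z3 in the set): holds — descendants of Z3 are {Z2, Z9}; none are in {Z1, Z5}.
Condition 2 (every backdoor path blocked by {Z1, Z5}):
  P1: blocked at chain node Z1 ∈ conditioning set.
  P2: blocked at chain node Z1 ∈ conditioning set.
  P3: blocked at chain node Z1 ∈ conditioning set.
  P4: blocked at fork node Z1 ∈ conditioning set.
{Z1, Z5} satisfies the backdoor criterion.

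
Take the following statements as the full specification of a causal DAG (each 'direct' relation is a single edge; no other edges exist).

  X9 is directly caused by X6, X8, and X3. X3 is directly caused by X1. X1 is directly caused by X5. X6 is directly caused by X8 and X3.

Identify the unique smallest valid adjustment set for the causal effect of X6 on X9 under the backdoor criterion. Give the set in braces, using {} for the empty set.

Variables eligible for adjustment (non-descendants of X6, excluding X6 and X9): {X1, X3, X5, X8}.
Backdoor paths from X6 to X9:
  P1: X6 <- X8 -> X9
  P2: X6 <- X3 -> X9
The empty set is not sufficient: P1 (X6 <- X8 -> X9) has no collider blocking it and no conditioned non-collider, so it is open.
Try {X3, X8}:
  P1: blocked at fork node X8 ∈ conditioning set.
  P2: blocked at fork node X3 ∈ conditioning set.
{X3, X8} contains no descendant of X6 and blocks every backdoor path.
Every element of {X3, X8} is needed (dropping X3 leaves P2 open; dropping X8 leaves P1 open), so no proper subset is valid.
Among all size-2 subsets of the eligible variables, only {X3, X8} blocks every backdoor path, so it is the unique smallest valid adjustment set.

{X3, X8}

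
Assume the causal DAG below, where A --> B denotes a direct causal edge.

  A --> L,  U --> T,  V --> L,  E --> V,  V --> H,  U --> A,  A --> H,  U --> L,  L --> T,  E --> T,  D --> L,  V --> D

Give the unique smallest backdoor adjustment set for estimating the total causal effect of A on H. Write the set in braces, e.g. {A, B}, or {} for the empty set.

{}

Variables eligible for adjustment (non-descendants of A, excluding A and H): {D, E, U, V}.
Backdoor paths from A to H:
  P1: A <- U -> L <- V -> H
  P2: A <- U -> L <- D <- V -> H
  P3: A <- U -> L -> T <- E -> V -> H
  P4: A <- U -> T <- E -> V -> H
  P5: A <- U -> T <- L <- V -> H
  P6: A <- U -> T <- L <- D <- V -> H
Each backdoor path contains an unconditioned collider, so every path is already blocked with the empty conditioning set:
  P1: blocked at collider L (neither it nor any descendant is in the conditioning set).
  P2: blocked at collider L (neither it nor any descendant is in the conditioning set).
  P3: blocked at collider T (neither it nor any descendant is in the conditioning set).
  P4: blocked at collider T (neither it nor any descendant is in the conditioning set).
  P5: blocked at collider T (neither it nor any descendant is in the conditioning set).
  P6: blocked at collider T (neither it nor any descendant is in the conditioning set).
The empty set is therefore the unique smallest valid set.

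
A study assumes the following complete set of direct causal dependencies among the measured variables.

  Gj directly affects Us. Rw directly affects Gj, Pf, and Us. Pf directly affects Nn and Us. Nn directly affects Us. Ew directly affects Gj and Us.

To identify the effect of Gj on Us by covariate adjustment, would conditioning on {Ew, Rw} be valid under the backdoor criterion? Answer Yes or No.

Backdoor paths from Gj to Us (paths whose first edge points into Gj):
  P1: Gj <- Ew -> Us
  P2: Gj <- Rw -> Pf -> Nn -> Us
  P3: Gj <- Rw -> Pf -> Us
  P4: Gj <- Rw -> Us
Condition 1 (no descendant of Gj in the set): holds — descendants of Gj are {Us}; none are in {Ew, Rw}.
Condition 2 (every backdoor path blocked by {Ew, Rw}):
  P1: blocked at fork node Ew ∈ conditioning set.
  P2: blocked at fork node Rw ∈ conditioning set.
  P3: blocked at fork node Rw ∈ conditioning set.
  P4: blocked at fork node Rw ∈ conditioning set.
{Ew, Rw} satisfies the backdoor criterion.

Yes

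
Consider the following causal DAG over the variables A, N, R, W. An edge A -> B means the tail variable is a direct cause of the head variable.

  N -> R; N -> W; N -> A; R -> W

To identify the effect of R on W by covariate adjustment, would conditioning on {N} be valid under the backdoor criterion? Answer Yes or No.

Backdoor paths from R to W (paths whose first edge points into R):
  P1: R <- N -> W
Condition 1 (no descendant of R in the set): holds — descendants of R are {W}; none are in {N}.
Condition 2 (every backdoor path blocked by {N}):
  P1: blocked at fork node N ∈ conditioning set.
{N} satisfies the backdoor criterion.

Yes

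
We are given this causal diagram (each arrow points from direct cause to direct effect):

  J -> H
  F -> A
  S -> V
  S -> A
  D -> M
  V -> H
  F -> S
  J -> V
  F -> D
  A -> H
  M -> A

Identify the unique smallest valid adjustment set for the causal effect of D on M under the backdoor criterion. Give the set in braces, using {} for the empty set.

Variables eligible for adjustment (non-descendants of D, excluding D and M): {F, J, S, V}.
Backdoor paths from D to M:
  P1: D <- F -> S -> V <- J -> H <- A <- M
  P2: D <- F -> S -> V -> H <- A <- M
  P3: D <- F -> S -> A <- M
  P4: D <- F -> A <- M
Each backdoor path contains an unconditioned collider, so every path is already blocked with the empty conditioning set:
  P1: blocked at collider V (neither it nor any descendant is in the conditioning set).
  P2: blocked at collider H (neither it nor any descendant is in the conditioning set).
  P3: blocked at collider A (neither it nor any descendant is in the conditioning set).
  P4: blocked at collider A (neither it nor any descendant is in the conditioning set).
The empty set is therefore the unique smallest valid set.

{}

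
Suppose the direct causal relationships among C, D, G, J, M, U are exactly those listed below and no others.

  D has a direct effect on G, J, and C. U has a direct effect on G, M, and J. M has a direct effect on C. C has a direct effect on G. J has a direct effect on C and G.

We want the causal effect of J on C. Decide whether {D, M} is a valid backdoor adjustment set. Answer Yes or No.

Yes

Backdoor paths from J to C (paths whose first edge points into J):
  P1: J <- D -> C
  P2: J <- D -> G <- U -> M -> C
  P3: J <- D -> G <- C
  P4: J <- U -> M -> C
  P5: J <- U -> G <- D -> C
  P6: J <- U -> G <- C
Condition 1 (no descendant of J in the set): holds — descendants of J are {C, G}; none are in {D, M}.
Condition 2 (every backdoor path blocked by {D, M}):
  P1: blocked at fork node D ∈ conditioning set.
  P2: blocked at fork node D ∈ conditioning set.
  P3: blocked at fork node D ∈ conditioning set.
  P4: blocked at chain node M ∈ conditioning set.
  P5: blocked at collider G (neither it nor any descendant is in the conditioning set).
  P6: blocked at collider G (neither it nor any descendant is in the conditioning set).
{D, M} satisfies the backdoor criterion.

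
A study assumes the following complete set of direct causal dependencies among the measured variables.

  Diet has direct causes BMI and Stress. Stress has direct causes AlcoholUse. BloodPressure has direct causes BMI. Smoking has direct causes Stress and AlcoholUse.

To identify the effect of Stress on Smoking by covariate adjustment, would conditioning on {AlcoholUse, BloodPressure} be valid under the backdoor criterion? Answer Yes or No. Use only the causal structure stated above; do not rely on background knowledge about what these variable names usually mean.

Backdoor paths from Stress to Smoking (paths whose first edge points into Stress):
  P1: Stress <- AlcoholUse -> Smoking
Condition 1 (no descendant of Stress in the set): holds — descendants of Stress are {Diet, Smoking}; none are in {AlcoholUse, BloodPressure}.
Condition 2 (every backdoor path blocked by {AlcoholUse, BloodPressure}):
  P1: blocked at fork node AlcoholUse ∈ conditioning set.
{AlcoholUse, BloodPressure} satisfies the backdoor criterion.

Yes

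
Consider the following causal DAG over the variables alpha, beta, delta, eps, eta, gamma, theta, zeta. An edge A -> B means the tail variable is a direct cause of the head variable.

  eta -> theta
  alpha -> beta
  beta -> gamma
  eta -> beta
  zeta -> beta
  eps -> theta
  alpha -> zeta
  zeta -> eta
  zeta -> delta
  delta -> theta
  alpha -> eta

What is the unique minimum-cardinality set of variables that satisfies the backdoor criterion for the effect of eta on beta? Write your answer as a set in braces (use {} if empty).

Variables eligible for adjustment (non-descendants of eta, excluding eta and beta): {alpha, delta, eps, zeta}.
Backdoor paths from eta to beta:
  P1: eta <- alpha -> zeta -> beta
  P2: eta <- alpha -> beta
  P3: eta <- zeta <- alpha -> beta
  P4: eta <- zeta -> beta
The empty set is not sufficient: P1 (eta <- alpha -> zeta -> beta) has no collider blocking it and no conditioned non-collider, so it is open.
Try {alpha, zeta}:
  P1: blocked at fork node alpha ∈ conditioning set.
  P2: blocked at fork node alpha ∈ conditioning set.
  P3: blocked at chain node zeta ∈ conditioning set.
  P4: blocked at fork node zeta ∈ conditioning set.
{alpha, zeta} contains no descendant of eta and blocks every backdoor path.
Every element of {alpha, zeta} is needed (dropping alpha leaves P2 open; dropping zeta leaves P4 open), so no proper subset is valid.
Among all size-2 subsets of the eligible variables, only {alpha, zeta} blocks every backdoor path, so it is the unique smallest valid adjustment set.

{alpha, zeta}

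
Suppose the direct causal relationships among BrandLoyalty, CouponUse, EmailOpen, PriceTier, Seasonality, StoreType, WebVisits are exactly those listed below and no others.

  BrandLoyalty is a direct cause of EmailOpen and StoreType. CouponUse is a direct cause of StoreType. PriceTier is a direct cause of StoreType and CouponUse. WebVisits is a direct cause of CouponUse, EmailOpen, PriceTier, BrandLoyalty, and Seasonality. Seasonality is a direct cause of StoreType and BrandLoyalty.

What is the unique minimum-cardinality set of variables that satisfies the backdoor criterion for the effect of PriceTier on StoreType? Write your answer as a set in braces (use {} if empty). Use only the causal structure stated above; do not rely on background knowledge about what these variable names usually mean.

{WebVisits}

Variables eligible for adjustment (non-descendants of PriceTier, excluding PriceTier and StoreType): {BrandLoyalty, EmailOpen, Seasonality, WebVisits}.
Backdoor paths from PriceTier to StoreType:
  P1: PriceTier <- WebVisits -> Seasonality -> BrandLoyalty -> StoreType
  P2: PriceTier <- WebVisits -> Seasonality -> StoreType
  P3: PriceTier <- WebVisits -> BrandLoyalty <- Seasonality -> StoreType
  P4: PriceTier <- WebVisits -> BrandLoyalty -> StoreType
  P5: PriceTier <- WebVisits -> CouponUse -> StoreType
  P6: PriceTier <- WebVisits -> EmailOpen <- BrandLoyalty <- Seasonality -> StoreType
  P7: PriceTier <- WebVisits -> EmailOpen <- BrandLoyalty -> StoreType
The empty set is not sufficient: P1 (PriceTier <- WebVisits -> Seasonality -> BrandLoyalty -> StoreType) has no collider blocking it and no conditioned non-collider, so it is open.
Try {WebVisits}:
  P1: blocked at fork node WebVisits ∈ conditioning set.
  P2: blocked at fork node WebVisits ∈ conditioning set.
  P3: blocked at fork node WebVisits ∈ conditioning set.
  P4: blocked at fork node WebVisits ∈ conditioning set.
  P5: blocked at fork node WebVisits ∈ conditioning set.
  P6: blocked at fork node WebVisits ∈ conditioning set.
  P7: blocked at fork node WebVisits ∈ conditioning set.
{WebVisits} contains no descendant of PriceTier and blocks every backdoor path.
No other singleton works — e.g. {Seasonality} leaves P4 open — so {WebVisits} is the unique smallest valid adjustment set.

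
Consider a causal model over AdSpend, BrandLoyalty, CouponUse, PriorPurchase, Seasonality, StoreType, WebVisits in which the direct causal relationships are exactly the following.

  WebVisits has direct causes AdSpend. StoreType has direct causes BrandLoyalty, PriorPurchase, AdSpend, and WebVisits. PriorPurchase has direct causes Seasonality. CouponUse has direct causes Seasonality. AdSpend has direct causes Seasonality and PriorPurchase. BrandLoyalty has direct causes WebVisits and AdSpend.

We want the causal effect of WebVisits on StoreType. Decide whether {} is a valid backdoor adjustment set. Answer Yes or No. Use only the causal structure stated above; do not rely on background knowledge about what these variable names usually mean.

No

Backdoor paths from WebVisits to StoreType (paths whose first edge points into WebVisits):
  P1: WebVisits <- AdSpend <- Seasonality -> PriorPurchase -> StoreType
  P2: WebVisits <- AdSpend <- PriorPurchase -> StoreType
  P3: WebVisits <- AdSpend -> BrandLoyalty -> StoreType
  P4: WebVisits <- AdSpend -> StoreType
Condition 1 (no descendant of WebVisits in the set): holds — descendants of WebVisits are {BrandLoyalty, StoreType}; none are in {}.
Condition 2 (every backdoor path blocked by {}):
  P1: open — no interior node is in the conditioning set.
  P2: open — no interior node is in the conditioning set.
  P3: open — no interior node is in the conditioning set.
  P4: open — no interior node is in the conditioning set.
{} does not satisfy the backdoor criterion.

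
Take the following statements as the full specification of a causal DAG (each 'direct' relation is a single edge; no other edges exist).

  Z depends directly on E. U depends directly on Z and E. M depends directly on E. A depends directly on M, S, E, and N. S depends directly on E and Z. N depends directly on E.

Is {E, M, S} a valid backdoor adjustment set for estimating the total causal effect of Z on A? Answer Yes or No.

No

Backdoor paths from Z to A (paths whose first edge points into Z):
  P1: Z <- E -> M -> A
  P2: Z <- E -> N -> A
  P3: Z <- E -> S -> A
  P4: Z <- E -> A
Condition 1 (no descendant of Z in the set): FAILS — S is a descendant of Z.
Condition 2 (every backdoor path blocked by {E, M, S}):
  P1: blocked at fork node E ∈ conditioning set.
  P2: blocked at fork node E ∈ conditioning set.
  P3: blocked at fork node E ∈ conditioning set.
  P4: blocked at fork node E ∈ conditioning set.
{E, M, S} does not satisfy the backdoor criterion.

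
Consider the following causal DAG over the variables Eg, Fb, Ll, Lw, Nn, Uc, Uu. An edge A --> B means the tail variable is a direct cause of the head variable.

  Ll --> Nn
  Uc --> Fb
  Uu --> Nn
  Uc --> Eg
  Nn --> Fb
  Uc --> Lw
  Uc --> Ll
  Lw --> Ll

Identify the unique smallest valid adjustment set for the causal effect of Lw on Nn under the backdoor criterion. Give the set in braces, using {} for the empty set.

Variables eligible for adjustment (non-descendants of Lw, excluding Lw and Nn): {Eg, Uc, Uu}.
Backdoor paths from Lw to Nn:
  P1: Lw <- Uc -> Ll -> Nn
  P2: Lw <- Uc -> Fb <- Nn
The empty set is not sufficient: P1 (Lw <- Uc -> Ll -> Nn) has no collider blocking it and no conditioned non-collider, so it is open.
Try {Uc}:
  P1: blocked at fork node Uc ∈ conditioning set.
  P2: blocked at fork node Uc ∈ conditioning set.
{Uc} contains no descendant of Lw and blocks every backdoor path.
No other singleton works — e.g. {Uu} leaves P1 open — so {Uc} is the unique smallest valid adjustment set.

{Uc}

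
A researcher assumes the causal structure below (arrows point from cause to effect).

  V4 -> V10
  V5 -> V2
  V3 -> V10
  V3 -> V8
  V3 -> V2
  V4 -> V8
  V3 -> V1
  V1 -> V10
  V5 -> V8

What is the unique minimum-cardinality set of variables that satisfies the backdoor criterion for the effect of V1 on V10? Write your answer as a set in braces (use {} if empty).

Variables eligible for adjustment (non-descendants of V1, excluding V1 and V10): {V2, V3, V4, V5, V8}.
Backdoor paths from V1 to V10:
  P1: V1 <- V3 -> V2 <- V5 -> V8 <- V4 -> V10
  P2: V1 <- V3 -> V10
  P3: V1 <- V3 -> V8 <- V4 -> V10
The empty set is not sufficient: P2 (V1 <- V3 -> V10) has no collider blocking it and no conditioned non-collider, so it is open.
Try {V3}:
  P1: blocked at fork node V3 ∈ conditioning set.
  P2: blocked at fork node V3 ∈ conditioning set.
  P3: blocked at fork node V3 ∈ conditioning set.
{V3} contains no descendant of V1 and blocks every backdoor path.
No other singleton works — e.g. {V4} leaves P2 open — so {V3} is the unique smallest valid adjustment set.

{V3}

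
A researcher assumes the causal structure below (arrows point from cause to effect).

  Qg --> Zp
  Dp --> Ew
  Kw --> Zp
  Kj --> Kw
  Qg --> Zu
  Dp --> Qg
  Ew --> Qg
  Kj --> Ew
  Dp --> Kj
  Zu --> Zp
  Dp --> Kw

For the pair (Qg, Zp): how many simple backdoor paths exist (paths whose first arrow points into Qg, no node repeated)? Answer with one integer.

7

A backdoor path from Qg to Zp is any simple undirected path whose first edge points into Qg (i.e. leaves Qg via a parent).
Parents of Qg: {Dp, Ew}.
Enumerating:
  P1: Qg <- Dp -> Kj -> Kw -> Zp
  P2: Qg <- Dp -> Kw -> Zp
  P3: Qg <- Dp -> Ew <- Kj -> Kw -> Zp
  P4: Qg <- Ew <- Dp -> Kj -> Kw -> Zp
  P5: Qg <- Ew <- Dp -> Kw -> Zp
  P6: Qg <- Ew <- Kj <- Dp -> Kw -> Zp
  P7: Qg <- Ew <- Kj -> Kw -> Zp
That exhausts the simple backdoor paths. Count: 7.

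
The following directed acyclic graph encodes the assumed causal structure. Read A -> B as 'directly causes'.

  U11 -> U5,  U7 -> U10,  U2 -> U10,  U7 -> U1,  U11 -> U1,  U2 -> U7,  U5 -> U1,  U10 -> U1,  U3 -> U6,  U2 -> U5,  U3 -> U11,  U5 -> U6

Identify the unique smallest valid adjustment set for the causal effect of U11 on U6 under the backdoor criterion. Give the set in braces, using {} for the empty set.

{U3}

Variables eligible for adjustment (non-descendants of U11, excluding U11 and U6): {U10, U2, U3, U7}.
Backdoor paths from U11 to U6:
  P1: U11 <- U3 -> U6
The empty set is not sufficient: P1 (U11 <- U3 -> U6) has no collider blocking it and no conditioned non-collider, so it is open.
Try {U3}:
  P1: blocked at fork node U3 ∈ conditioning set.
{U3} contains no descendant of U11 and blocks every backdoor path.
No other singleton works — e.g. {U2} leaves P1 open — so {U3} is the unique smallest valid adjustment set.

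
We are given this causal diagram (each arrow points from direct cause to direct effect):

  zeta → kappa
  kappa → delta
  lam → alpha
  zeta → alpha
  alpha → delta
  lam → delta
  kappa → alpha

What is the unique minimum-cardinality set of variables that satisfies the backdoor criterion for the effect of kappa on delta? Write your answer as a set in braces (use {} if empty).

Variables eligible for adjustment (non-descendants of kappa, excluding kappa and delta): {lam, zeta}.
Backdoor paths from kappa to delta:
  P1: kappa <- zeta -> alpha <- lam -> delta
  P2: kappa <- zeta -> alpha -> delta
The empty set is not sufficient: P2 (kappa <- zeta -> alpha -> delta) has no collider blocking it and no conditioned non-collider, so it is open.
Try {zeta}:
  P1: blocked at fork node zeta ∈ conditioning set.
  P2: blocked at fork node zeta ∈ conditioning set.
{zeta} contains no descendant of kappa and blocks every backdoor path.
No other singleton works — e.g. {lam} leaves P2 open — so {zeta} is the unique smallest valid adjustment set.

{zeta}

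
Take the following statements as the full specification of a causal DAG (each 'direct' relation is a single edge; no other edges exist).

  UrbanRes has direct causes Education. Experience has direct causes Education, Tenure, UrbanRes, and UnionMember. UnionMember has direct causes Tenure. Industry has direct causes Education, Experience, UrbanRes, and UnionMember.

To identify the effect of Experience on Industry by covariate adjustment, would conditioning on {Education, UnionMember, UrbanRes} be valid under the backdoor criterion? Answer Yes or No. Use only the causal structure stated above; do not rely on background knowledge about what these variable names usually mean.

Backdoor paths from Experience to Industry (paths whose first edge points into Experience):
  P1: Experience <- Tenure -> UnionMember -> Industry
  P2: Experience <- Education -> UrbanRes -> Industry
  P3: Experience <- Education -> Industry
  P4: Experience <- UrbanRes <- Education -> Industry
  P5: Experience <- UrbanRes -> Industry
  P6: Experience <- UnionMember -> Industry
Condition 1 (no descendant of Experience in the set): holds — descendants of Experience are {Industry}; none are in {Education, UnionMember, UrbanRes}.
Condition 2 (every backdoor path blocked by {Education, UnionMember, UrbanRes}):
  P1: blocked at chain node UnionMember ∈ conditioning set.
  P2: blocked at fork node Education ∈ conditioning set.
  P3: blocked at fork node Education ∈ conditioning set.
  P4: blocked at chain node UrbanRes ∈ conditioning set.
  P5: blocked at fork node UrbanRes ∈ conditioning set.
  P6: blocked at fork node UnionMember ∈ conditioning set.
{Education, UnionMember, UrbanRes} satisfies the backdoor criterion.

Yes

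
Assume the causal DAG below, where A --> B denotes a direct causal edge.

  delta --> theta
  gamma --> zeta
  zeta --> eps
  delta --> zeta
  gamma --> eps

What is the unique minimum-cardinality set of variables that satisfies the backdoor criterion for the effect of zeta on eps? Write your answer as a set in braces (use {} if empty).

{gamma}

Variables eligible for adjustment (non-descendants of zeta, excluding zeta and eps): {delta, gamma, theta}.
Backdoor paths from zeta to eps:
  P1: zeta <- gamma -> eps
The empty set is not sufficient: P1 (zeta <- gamma -> eps) has no collider blocking it and no conditioned non-collider, so it is open.
Try {gamma}:
  P1: blocked at fork node gamma ∈ conditioning set.
{gamma} contains no descendant of zeta and blocks every backdoor path.
No other singleton works — e.g. {delta} leaves P1 open — so {gamma} is the unique smallest valid adjustment set.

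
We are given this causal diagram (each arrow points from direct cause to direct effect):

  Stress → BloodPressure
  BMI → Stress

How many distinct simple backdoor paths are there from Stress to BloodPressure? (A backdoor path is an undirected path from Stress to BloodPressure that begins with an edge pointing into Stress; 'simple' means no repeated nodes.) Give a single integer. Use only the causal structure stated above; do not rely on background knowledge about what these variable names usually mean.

0

A backdoor path from Stress to BloodPressure is any simple undirected path whose first edge points into Stress (i.e. leaves Stress via a parent).
Parents of Stress: {BMI}.
No simple path from any parent of Stress reaches BloodPressure without revisiting Stress, so there are no backdoor paths.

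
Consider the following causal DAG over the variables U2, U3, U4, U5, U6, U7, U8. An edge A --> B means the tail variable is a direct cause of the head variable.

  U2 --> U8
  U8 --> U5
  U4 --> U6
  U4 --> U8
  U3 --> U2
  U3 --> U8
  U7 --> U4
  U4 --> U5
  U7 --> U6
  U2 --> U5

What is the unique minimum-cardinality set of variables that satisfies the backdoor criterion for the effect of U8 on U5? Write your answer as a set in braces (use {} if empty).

{U2, U4}

Variables eligible for adjustment (non-descendants of U8, excluding U8 and U5): {U2, U3, U4, U6, U7}.
Backdoor paths from U8 to U5:
  P1: U8 <- U3 -> U2 -> U5
  P2: U8 <- U4 -> U5
  P3: U8 <- U2 -> U5
The empty set is not sufficient: P1 (U8 <- U3 -> U2 -> U5) has no collider blocking it and no conditioned non-collider, so it is open.
Try {U2, U4}:
  P1: blocked at chain node U2 ∈ conditioning set.
  P2: blocked at fork node U4 ∈ conditioning set.
  P3: blocked at fork node U2 ∈ conditioning set.
{U2, U4} contains no descendant of U8 and blocks every backdoor path.
Every element of {U2, U4} is needed (dropping U2 leaves P1 open; dropping U4 leaves P2 open), so no proper subset is valid.
Among all size-2 subsets of the eligible variables, only {U2, U4} blocks every backdoor path, so it is the unique smallest valid adjustment set.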